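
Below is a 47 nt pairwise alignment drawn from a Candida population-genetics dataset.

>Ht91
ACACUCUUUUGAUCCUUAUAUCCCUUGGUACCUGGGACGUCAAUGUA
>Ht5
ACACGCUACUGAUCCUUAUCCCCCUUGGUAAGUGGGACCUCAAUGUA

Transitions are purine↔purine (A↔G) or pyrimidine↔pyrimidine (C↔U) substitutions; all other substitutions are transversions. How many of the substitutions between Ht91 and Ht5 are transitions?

Differing sites — 5:U/G (Tv); 8:U/A (Tv); 9:U/C (Ti); 20:A/C (Tv); 21:U/C (Ti); 31:C/A (Tv); 32:C/G (Tv); 39:G/C (Tv).
Of the 8 differences, 2 transitions and 6 transversions, so the answer is 2.

2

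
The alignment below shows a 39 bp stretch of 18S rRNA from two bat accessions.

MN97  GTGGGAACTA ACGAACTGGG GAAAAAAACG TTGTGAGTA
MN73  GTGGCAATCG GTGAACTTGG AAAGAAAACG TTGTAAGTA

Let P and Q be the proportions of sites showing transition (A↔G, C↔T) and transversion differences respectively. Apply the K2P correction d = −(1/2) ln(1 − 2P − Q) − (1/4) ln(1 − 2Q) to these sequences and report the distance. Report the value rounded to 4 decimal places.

0.3366

Mismatches occur at site 5 (G/C, transversion), site 8 (C/T, transition), site 9 (T/C, transition), site 10 (A/G, transition), site 11 (A/G, transition), site 12 (C/T, transition), site 18 (G/T, transversion), site 21 (G/A, transition), site 24 (A/G, transition), site 35 (G/A, transition).
Of the 10 differences, 8 transitions and 2 transversions over 39 sites: P = 8/39 = 0.205128, Q = 2/39 = 0.051282.
d = −0.5·ln(0.538462) − 0.25·ln(0.897436) = −0.5·(-0.619038) − 0.25·(-0.108213) = 0.3366.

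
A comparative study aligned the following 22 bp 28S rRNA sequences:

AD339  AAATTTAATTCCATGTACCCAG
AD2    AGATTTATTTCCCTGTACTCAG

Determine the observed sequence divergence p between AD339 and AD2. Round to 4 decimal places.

0.1818

Mismatches occur at site 2 (A↔G), site 8 (A↔T), site 13 (A↔C), site 19 (C↔T).
There are 4 differences over 22 sites, so p = 4/22 = 0.1818.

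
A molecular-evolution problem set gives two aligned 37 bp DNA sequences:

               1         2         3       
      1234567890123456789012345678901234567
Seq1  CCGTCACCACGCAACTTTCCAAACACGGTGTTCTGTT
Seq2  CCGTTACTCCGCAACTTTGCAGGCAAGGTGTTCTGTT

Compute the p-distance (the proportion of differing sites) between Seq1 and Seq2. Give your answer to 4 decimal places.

The sequences differ at positions 5 (C/T), 8 (C/T), 9 (A/C), 19 (C/G), 22 (A/G), 23 (A/G), 26 (C/A).
There are 7 differences over 37 sites, so p = 7/37 = 0.1892.

0.1892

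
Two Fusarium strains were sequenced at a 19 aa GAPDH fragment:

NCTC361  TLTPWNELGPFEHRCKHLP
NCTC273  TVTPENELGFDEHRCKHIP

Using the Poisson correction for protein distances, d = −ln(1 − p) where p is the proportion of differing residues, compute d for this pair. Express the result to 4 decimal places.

The sequences differ at positions 2 (L/V), 5 (W/E), 10 (P/F), 11 (F/D), 18 (L/I).
p = 5/19 = 0.263158.
d = −ln(1 − 0.263158) = −ln(0.736842) = 0.3054.

0.3054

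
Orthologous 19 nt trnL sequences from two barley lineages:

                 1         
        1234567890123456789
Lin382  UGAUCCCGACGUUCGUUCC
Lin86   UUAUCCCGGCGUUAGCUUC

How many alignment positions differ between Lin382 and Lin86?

Differing sites — 2:G/U; 9:A/G; 14:C/A; 16:U/C; 18:C/U.
That gives 5 mismatches out of 19 aligned sites, so the Hamming distance is 5.

5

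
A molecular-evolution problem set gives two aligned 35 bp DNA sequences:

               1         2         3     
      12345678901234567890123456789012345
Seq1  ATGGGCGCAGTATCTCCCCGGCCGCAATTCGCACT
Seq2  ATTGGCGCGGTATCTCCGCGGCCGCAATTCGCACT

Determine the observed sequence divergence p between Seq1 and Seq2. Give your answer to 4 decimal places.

Mismatches occur at site 3 (G→T), site 9 (A→G), site 18 (C→G).
There are 3 differences over 35 sites, so p = 3/35 = 0.0857.

0.0857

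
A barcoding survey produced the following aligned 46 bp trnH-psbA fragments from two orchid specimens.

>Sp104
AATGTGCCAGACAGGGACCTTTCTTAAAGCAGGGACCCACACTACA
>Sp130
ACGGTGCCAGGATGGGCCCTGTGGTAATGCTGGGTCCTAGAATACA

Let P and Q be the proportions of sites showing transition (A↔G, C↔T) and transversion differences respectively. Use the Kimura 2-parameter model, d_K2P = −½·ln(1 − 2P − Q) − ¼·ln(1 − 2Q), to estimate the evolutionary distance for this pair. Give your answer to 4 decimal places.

The sequences differ at positions 2 (A/C, transversion), 3 (T/G, transversion), 11 (A/G, transition), 12 (C/A, transversion), 13 (A/T, transversion), 17 (A/C, transversion), 21 (T/G, transversion), 23 (C/G, transversion), 24 (T/G, transversion), 28 (A/T, transversion), 31 (A/T, transversion), 35 (A/T, transversion), 38 (C/T, transition), 40 (C/G, transversion), 42 (C/A, transversion).
Of the 15 differences, 2 transitions and 13 transversions over 46 sites: P = 2/46 = 0.043478, Q = 13/46 = 0.282609.
d = −0.5·ln(0.630435) − 0.25·ln(0.434782) = −0.5·(-0.461345) − 0.25·(-0.832911) = 0.4389.

0.4389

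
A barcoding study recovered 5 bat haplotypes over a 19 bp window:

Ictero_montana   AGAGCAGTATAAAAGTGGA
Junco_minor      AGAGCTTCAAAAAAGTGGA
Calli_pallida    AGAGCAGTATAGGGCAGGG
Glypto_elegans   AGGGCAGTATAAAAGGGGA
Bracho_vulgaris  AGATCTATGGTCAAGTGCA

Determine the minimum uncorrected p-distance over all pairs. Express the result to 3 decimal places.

0.105

Pairwise Hamming distances:
  Ictero_montana vs Junco_minor: 4
  Ictero_montana vs Calli_pallida: 6
  Ictero_montana vs Glypto_elegans: 2
  Ictero_montana vs Bracho_vulgaris: 8
  Junco_minor vs Calli_pallida: 10
  Junco_minor vs Glypto_elegans: 6
  Junco_minor vs Bracho_vulgaris: 8
  Calli_pallida vs Glypto_elegans: 7
  Calli_pallida vs Bracho_vulgaris: 13
  Glypto_elegans vs Bracho_vulgaris: 10
The smallest is 2 mismatches, between Ictero_montana and Glypto_elegans; p = 2/19 = 0.105.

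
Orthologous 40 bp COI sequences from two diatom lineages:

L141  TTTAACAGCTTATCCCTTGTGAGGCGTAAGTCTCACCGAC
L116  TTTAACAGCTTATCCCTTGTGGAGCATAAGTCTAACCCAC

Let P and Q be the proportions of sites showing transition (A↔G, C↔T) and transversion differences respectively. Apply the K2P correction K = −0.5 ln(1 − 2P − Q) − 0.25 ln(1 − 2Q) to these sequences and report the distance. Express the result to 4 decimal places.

0.1379

Mismatches occur at site 22 (A↔G, transition), site 23 (G↔A, transition), site 26 (G↔A, transition), site 34 (C↔A, transversion), site 38 (G↔C, transversion).
Of the 5 differences, 3 transitions and 2 transversions over 40 sites: P = 3/40 = 0.075000, Q = 2/40 = 0.050000.
d = −0.5·ln(0.800000) − 0.25·ln(0.900000) = −0.5·(-0.223144) − 0.25·(-0.105361) = 0.1379.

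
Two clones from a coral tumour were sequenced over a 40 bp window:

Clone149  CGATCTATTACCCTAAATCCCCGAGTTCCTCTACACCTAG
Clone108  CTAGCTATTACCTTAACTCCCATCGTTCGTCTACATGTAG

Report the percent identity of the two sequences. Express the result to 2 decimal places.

75.00%

Differing sites — 2:G/T; 4:T/G; 13:C/T; 17:A/C; 22:C/A; 23:G/T; 24:A/C; 29:C/G; 36:C/T; 37:C/G.
30 of the 40 sites match, so the percent identity is 30/40 × 100 = 75.00%.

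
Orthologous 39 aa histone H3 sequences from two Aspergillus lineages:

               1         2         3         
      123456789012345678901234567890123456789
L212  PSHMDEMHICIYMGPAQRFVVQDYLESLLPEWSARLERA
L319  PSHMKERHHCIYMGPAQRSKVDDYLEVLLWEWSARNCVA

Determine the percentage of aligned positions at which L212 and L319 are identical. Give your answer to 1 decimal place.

Differing sites — 5:D/K; 7:M/R; 9:I/H; 19:F/S; 20:V/K; 22:Q/D; 27:S/V; 30:P/W; 36:L/N; 37:E/C; 38:R/V.
28 of the 39 sites match, so the percent identity is 28/39 × 100 = 71.8%.

71.8%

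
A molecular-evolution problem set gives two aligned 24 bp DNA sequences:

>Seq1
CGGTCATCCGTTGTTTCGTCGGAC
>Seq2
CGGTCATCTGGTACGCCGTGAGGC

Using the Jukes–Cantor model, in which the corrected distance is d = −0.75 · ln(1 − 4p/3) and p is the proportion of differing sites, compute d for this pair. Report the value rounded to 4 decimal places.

0.5199

The sequences differ at positions 9 (C/T), 11 (T/G), 13 (G/A), 14 (T/C), 15 (T/G), 16 (T/C), 20 (C/G), 21 (G/A), 23 (A/G).
p = 9/24 = 0.375000.
d = −0.75 · ln(1 − (4/3)·0.375000) = −0.75 · ln(0.500000) = −0.75 · (-0.693147) = 0.5199.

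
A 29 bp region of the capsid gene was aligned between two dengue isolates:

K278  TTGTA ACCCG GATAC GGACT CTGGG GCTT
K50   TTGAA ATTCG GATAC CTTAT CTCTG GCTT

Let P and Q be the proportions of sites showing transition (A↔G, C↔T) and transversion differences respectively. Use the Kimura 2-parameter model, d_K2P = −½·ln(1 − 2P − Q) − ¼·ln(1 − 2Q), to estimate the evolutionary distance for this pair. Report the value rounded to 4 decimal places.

Differing sites — 4:T/A (Tv); 7:C/T (Ti); 8:C/T (Ti); 16:G/C (Tv); 17:G/T (Tv); 18:A/T (Tv); 19:C/A (Tv); 23:G/C (Tv); 24:G/T (Tv).
Of the 9 differences, 2 transitions and 7 transversions over 29 sites: P = 2/29 = 0.068966, Q = 7/29 = 0.241379.
d = −0.5·ln(0.620689) − 0.25·ln(0.517242) = −0.5·(-0.476925) − 0.25·(-0.659244) = 0.4033.

0.4033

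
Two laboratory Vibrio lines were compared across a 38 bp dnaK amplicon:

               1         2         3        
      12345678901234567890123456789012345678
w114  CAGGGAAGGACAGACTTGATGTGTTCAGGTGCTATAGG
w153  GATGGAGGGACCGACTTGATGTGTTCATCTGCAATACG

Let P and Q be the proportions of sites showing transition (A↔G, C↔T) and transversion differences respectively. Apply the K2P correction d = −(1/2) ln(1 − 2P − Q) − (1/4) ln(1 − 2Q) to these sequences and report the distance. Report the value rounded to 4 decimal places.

0.2500

The sequences differ at positions 1 (C/G, transversion), 3 (G/T, transversion), 7 (A/G, transition), 12 (A/C, transversion), 28 (G/T, transversion), 29 (G/C, transversion), 33 (T/A, transversion), 37 (G/C, transversion).
Of the 8 differences, 1 transition and 7 transversions over 38 sites: P = 1/38 = 0.026316, Q = 7/38 = 0.184211.
d = −0.5·ln(0.763157) − 0.25·ln(0.631578) = −0.5·(-0.270292) − 0.25·(-0.459534) = 0.2500.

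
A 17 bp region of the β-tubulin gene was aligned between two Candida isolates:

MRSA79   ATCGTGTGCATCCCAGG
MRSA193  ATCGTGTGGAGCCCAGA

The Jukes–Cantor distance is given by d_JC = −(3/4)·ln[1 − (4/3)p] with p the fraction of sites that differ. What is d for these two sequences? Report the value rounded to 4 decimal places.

The sequences differ at positions 9 (C/G), 11 (T/G), 17 (G/A).
p = 3/17 = 0.176471.
d = −0.75 · ln(1 − (4/3)·0.176471) = −0.75 · ln(0.764705) = −0.75 · (-0.268265) = 0.2012.

0.2012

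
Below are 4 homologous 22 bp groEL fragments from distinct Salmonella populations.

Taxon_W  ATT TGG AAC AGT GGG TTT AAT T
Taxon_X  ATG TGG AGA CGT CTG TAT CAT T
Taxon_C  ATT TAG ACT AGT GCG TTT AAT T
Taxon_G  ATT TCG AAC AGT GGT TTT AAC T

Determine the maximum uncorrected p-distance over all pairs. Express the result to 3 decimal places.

0.500

Pairwise Hamming distances:
  Taxon_W vs Taxon_X: 8
  Taxon_W vs Taxon_C: 4
  Taxon_W vs Taxon_G: 3
  Taxon_X vs Taxon_C: 9
  Taxon_X vs Taxon_G: 11
  Taxon_C vs Taxon_G: 6
The largest is 11 mismatches, between Taxon_X and Taxon_G; p = 11/22 = 0.500.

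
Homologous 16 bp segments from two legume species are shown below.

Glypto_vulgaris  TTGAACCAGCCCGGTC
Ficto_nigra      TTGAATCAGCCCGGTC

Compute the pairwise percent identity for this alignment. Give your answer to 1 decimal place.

A single mismatch occurs at site 6 (C→T).
15 of the 16 sites match, so the percent identity is 15/16 × 100 = 93.8%.

93.8%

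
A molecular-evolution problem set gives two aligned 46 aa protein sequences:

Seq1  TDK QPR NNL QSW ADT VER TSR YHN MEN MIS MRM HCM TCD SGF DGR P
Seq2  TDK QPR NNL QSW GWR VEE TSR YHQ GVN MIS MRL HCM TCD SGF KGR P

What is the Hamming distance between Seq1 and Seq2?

9

Differing sites — 13:A/G; 14:D/W; 15:T/R; 18:R/E; 24:N/Q; 25:M/G; 26:E/V; 33:M/L; 43:D/K.
That gives 9 mismatches out of 46 aligned sites, so the Hamming distance is 9.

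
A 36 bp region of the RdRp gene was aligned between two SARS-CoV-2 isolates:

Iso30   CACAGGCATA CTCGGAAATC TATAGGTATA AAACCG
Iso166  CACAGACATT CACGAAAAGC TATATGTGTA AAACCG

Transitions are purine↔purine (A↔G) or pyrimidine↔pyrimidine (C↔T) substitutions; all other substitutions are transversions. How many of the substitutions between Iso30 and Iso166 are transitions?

3

The sequences differ at positions 6 (G/A, transition), 10 (A/T, transversion), 12 (T/A, transversion), 15 (G/A, transition), 19 (T/G, transversion), 25 (G/T, transversion), 28 (A/G, transition).
Of the 7 differences, 3 transitions and 4 transversions, so the answer is 3.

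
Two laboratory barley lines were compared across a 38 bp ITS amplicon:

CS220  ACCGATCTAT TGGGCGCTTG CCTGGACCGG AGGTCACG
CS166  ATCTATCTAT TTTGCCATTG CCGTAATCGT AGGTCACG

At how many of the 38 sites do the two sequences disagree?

11

The sequences differ at positions 2 (C/T), 4 (G/T), 12 (G/T), 13 (G/T), 16 (G/C), 17 (C/A), 23 (T/G), 24 (G/T), 25 (G/A), 27 (C/T), 30 (G/T).
That gives 11 mismatches out of 38 aligned sites, so the Hamming distance is 11.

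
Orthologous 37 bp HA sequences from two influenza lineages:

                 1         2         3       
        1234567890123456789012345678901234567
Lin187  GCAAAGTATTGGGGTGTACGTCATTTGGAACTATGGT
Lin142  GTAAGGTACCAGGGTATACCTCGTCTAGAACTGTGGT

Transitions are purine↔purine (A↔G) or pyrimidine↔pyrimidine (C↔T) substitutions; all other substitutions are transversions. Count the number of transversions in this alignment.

The sequences differ at positions 2 (C/T, transition), 5 (A/G, transition), 9 (T/C, transition), 10 (T/C, transition), 11 (G/A, transition), 16 (G/A, transition), 20 (G/C, transversion), 23 (A/G, transition), 25 (T/C, transition), 27 (G/A, transition), 33 (A/G, transition).
Of the 11 differences, 10 transitions and 1 transversion, so the answer is 1.

1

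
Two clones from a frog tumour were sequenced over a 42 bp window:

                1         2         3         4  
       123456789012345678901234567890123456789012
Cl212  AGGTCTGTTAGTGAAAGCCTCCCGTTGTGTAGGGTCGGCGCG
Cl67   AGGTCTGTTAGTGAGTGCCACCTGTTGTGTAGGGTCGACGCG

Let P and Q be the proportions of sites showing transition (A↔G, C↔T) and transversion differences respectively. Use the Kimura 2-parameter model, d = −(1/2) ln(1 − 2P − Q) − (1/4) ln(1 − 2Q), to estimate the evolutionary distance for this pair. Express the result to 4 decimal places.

Mismatches occur at site 15 (A/G, transition), site 16 (A/T, transversion), site 20 (T/A, transversion), site 23 (C/T, transition), site 38 (G/A, transition).
Of the 5 differences, 3 transitions and 2 transversions over 42 sites: P = 3/42 = 0.071429, Q = 2/42 = 0.047619.
d = −0.5·ln(0.809523) − 0.25·ln(0.904762) = −0.5·(-0.211310) − 0.25·(-0.100083) = 0.1307.

0.1307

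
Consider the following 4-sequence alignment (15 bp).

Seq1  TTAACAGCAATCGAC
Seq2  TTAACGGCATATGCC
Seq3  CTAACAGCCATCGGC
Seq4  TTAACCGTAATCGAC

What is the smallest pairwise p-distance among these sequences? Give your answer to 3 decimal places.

Pairwise Hamming distances:
  Seq1 vs Seq2: 5
  Seq1 vs Seq3: 3
  Seq1 vs Seq4: 2
  Seq2 vs Seq3: 7
  Seq2 vs Seq4: 6
  Seq3 vs Seq4: 5
The smallest is 2 mismatches, between Seq1 and Seq4; p = 2/15 = 0.133.

0.133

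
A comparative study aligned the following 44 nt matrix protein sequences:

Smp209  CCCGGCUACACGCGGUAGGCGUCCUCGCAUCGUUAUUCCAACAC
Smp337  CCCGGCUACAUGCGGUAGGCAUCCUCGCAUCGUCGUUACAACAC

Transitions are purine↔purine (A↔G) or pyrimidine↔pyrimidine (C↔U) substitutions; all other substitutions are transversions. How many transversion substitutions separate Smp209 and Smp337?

Mismatches occur at site 11 (C/U, transition), site 21 (G/A, transition), site 34 (U/C, transition), site 35 (A/G, transition), site 38 (C/A, transversion).
Of the 5 differences, 4 transitions and 1 transversion, so the answer is 1.

1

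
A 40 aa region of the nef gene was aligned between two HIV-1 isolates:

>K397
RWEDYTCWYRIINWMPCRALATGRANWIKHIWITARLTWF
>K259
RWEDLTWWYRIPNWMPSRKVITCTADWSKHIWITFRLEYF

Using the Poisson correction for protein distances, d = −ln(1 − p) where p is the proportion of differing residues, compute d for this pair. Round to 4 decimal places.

Differing sites — 5:Y/L; 7:C/W; 12:I/P; 17:C/S; 19:A/K; 20:L/V; 21:A/I; 23:G/C; 24:R/T; 26:N/D; 28:I/S; 35:A/F; 38:T/E; 39:W/Y.
p = 14/40 = 0.350000.
d = −ln(1 − 0.350000) = −ln(0.650000) = 0.4308.

0.4308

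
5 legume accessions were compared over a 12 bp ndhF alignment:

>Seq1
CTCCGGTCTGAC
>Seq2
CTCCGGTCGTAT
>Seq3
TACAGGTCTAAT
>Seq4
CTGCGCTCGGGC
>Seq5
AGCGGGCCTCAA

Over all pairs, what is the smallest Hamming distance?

3

Pairwise Hamming distances:
  Seq1 vs Seq2: 3
  Seq1 vs Seq3: 5
  Seq1 vs Seq4: 4
  Seq1 vs Seq5: 6
  Seq2 vs Seq3: 5
  Seq2 vs Seq4: 5
  Seq2 vs Seq5: 7
  Seq3 vs Seq4: 9
  Seq3 vs Seq5: 6
  Seq4 vs Seq5: 10
The smallest is 3, between Seq1 and Seq2.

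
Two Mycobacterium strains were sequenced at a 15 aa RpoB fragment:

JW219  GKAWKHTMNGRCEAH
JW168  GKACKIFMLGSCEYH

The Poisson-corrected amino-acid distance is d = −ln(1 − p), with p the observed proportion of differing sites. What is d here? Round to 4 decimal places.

The sequences differ at positions 4 (W/C), 6 (H/I), 7 (T/F), 9 (N/L), 11 (R/S), 14 (A/Y).
p = 6/15 = 0.400000.
d = −ln(1 − 0.400000) = −ln(0.600000) = 0.5108.

0.5108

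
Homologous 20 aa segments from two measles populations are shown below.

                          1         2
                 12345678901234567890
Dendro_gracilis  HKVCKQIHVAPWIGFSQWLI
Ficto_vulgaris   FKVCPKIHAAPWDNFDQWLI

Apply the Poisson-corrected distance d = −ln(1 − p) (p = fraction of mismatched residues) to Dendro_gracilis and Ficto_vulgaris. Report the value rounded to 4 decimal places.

0.4308

Mismatches occur at site 1 (H/F), site 5 (K/P), site 6 (Q/K), site 9 (V/A), site 13 (I/D), site 14 (G/N), site 16 (S/D).
p = 7/20 = 0.350000.
d = −ln(1 − 0.350000) = −ln(0.650000) = 0.4308.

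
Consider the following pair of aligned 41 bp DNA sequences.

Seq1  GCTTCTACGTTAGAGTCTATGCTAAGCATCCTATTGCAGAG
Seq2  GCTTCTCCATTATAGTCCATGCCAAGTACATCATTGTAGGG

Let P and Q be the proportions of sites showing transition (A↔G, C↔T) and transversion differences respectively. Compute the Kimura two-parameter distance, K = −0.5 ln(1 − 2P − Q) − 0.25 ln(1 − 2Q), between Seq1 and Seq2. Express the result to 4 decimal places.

Mismatches occur at site 7 (A→C, transversion), site 9 (G→A, transition), site 13 (G→T, transversion), site 18 (T→C, transition), site 23 (T→C, transition), site 27 (C→T, transition), site 29 (T→C, transition), site 30 (C→A, transversion), site 31 (C→T, transition), site 32 (T→C, transition), site 37 (C→T, transition), site 40 (A→G, transition).
Of the 12 differences, 9 transitions and 3 transversions over 41 sites: P = 9/41 = 0.219512, Q = 3/41 = 0.073171.
d = −0.5·ln(0.487805) − 0.25·ln(0.853658) = −0.5·(-0.717840) − 0.25·(-0.158225) = 0.3985.

0.3985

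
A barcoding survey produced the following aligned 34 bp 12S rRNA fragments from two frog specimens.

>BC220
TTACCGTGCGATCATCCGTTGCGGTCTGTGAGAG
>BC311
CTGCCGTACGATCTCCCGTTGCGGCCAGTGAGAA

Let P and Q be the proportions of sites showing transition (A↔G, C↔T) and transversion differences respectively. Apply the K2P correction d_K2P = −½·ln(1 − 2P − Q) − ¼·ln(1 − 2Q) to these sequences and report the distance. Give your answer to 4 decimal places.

0.2966

The sequences differ at positions 1 (T/C, transition), 3 (A/G, transition), 8 (G/A, transition), 14 (A/T, transversion), 15 (T/C, transition), 25 (T/C, transition), 27 (T/A, transversion), 34 (G/A, transition).
Of the 8 differences, 6 transitions and 2 transversions over 34 sites: P = 6/34 = 0.176471, Q = 2/34 = 0.058824.
d = −0.5·ln(0.588234) − 0.25·ln(0.882352) = −0.5·(-0.530630) − 0.25·(-0.125164) = 0.2966.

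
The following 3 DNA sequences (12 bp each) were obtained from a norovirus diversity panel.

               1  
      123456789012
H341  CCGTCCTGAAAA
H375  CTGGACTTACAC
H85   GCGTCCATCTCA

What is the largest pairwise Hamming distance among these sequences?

Pairwise Hamming distances:
  H341 vs H375: 6
  H341 vs H85: 6
  H375 vs H85: 9
The largest is 9, between H375 and H85.

9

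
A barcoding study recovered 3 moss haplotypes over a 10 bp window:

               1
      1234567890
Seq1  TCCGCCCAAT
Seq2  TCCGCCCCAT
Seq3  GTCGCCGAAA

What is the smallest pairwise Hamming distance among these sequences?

Pairwise Hamming distances:
  Seq1 vs Seq2: 1
  Seq1 vs Seq3: 4
  Seq2 vs Seq3: 5
The smallest is 1, between Seq1 and Seq2.

1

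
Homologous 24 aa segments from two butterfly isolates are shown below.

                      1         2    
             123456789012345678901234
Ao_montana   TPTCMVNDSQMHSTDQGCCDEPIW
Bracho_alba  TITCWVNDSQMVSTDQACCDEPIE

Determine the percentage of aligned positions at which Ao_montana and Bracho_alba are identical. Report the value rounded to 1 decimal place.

79.2%

Differing sites — 2:P/I; 5:M/W; 12:H/V; 17:G/A; 24:W/E.
19 of the 24 sites match, so the percent identity is 19/24 × 100 = 79.2%.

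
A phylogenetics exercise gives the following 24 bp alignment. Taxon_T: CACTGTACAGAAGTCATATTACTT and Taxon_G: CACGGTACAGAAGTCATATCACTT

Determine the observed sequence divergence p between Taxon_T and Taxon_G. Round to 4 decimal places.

0.0833

The sequences differ at positions 4 (T/G), 20 (T/C).
There are 2 differences over 24 sites, so p = 2/24 = 0.0833.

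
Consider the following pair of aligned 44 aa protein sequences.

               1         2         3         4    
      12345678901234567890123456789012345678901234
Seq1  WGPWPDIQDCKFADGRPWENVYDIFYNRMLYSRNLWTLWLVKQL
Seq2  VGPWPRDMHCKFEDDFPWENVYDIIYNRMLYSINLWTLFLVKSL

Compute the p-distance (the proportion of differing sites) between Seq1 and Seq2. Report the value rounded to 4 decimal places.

0.2727

Mismatches occur at site 1 (W→V), site 6 (D→R), site 7 (I→D), site 8 (Q→M), site 9 (D→H), site 13 (A→E), site 15 (G→D), site 16 (R→F), site 25 (F→I), site 33 (R→I), site 39 (W→F), site 43 (Q→S).
There are 12 differences over 44 sites, so p = 12/44 = 0.2727.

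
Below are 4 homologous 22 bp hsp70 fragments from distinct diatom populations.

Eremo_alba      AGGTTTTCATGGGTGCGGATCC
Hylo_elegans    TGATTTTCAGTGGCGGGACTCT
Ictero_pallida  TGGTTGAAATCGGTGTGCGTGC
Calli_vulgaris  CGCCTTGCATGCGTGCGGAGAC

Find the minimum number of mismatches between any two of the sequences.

Pairwise Hamming distances:
  Eremo_alba vs Hylo_elegans: 9
  Eremo_alba vs Ictero_pallida: 9
  Eremo_alba vs Calli_vulgaris: 7
  Hylo_elegans vs Ictero_pallida: 12
  Hylo_elegans vs Calli_vulgaris: 14
  Ictero_pallida vs Calli_vulgaris: 13
The smallest is 7, between Eremo_alba and Calli_vulgaris.

7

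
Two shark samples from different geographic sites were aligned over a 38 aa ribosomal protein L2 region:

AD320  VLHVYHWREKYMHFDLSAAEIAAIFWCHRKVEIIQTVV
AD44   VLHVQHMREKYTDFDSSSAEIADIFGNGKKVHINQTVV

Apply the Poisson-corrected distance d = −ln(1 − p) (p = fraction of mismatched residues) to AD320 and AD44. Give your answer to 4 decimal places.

0.4187

The sequences differ at positions 5 (Y/Q), 7 (W/M), 12 (M/T), 13 (H/D), 16 (L/S), 18 (A/S), 23 (A/D), 26 (W/G), 27 (C/N), 28 (H/G), 29 (R/K), 32 (E/H), 34 (I/N).
p = 13/38 = 0.342105.
d = −ln(1 − 0.342105) = −ln(0.657895) = 0.4187.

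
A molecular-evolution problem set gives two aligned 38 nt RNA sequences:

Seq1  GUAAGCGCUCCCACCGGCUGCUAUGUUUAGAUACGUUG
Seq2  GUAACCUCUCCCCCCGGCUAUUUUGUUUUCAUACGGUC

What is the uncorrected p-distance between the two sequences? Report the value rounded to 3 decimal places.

Differing sites — 5:G/C; 7:G/U; 13:A/C; 20:G/A; 21:C/U; 23:A/U; 29:A/U; 30:G/C; 36:U/G; 38:G/C.
There are 10 differences over 38 sites, so p = 10/38 = 0.263.

0.263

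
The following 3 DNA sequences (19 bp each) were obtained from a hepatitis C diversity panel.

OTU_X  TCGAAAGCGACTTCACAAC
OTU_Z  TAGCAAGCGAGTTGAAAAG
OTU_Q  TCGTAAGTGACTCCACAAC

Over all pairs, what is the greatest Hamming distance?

8

Pairwise Hamming distances:
  OTU_X vs OTU_Z: 6
  OTU_X vs OTU_Q: 3
  OTU_Z vs OTU_Q: 8
The largest is 8, between OTU_Z and OTU_Q.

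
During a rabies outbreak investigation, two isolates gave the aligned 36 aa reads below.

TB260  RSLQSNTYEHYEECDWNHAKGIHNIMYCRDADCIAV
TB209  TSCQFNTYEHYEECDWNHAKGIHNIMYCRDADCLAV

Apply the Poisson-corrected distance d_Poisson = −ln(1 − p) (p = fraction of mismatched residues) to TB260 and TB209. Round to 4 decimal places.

The sequences differ at positions 1 (R/T), 3 (L/C), 5 (S/F), 34 (I/L).
p = 4/36 = 0.111111.
d = −ln(1 − 0.111111) = −ln(0.888889) = 0.1178.

0.1178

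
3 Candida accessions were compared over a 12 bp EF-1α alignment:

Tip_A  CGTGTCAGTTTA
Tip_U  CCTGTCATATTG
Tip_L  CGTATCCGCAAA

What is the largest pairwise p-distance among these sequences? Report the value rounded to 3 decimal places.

0.667

Pairwise Hamming distances:
  Tip_A vs Tip_U: 4
  Tip_A vs Tip_L: 5
  Tip_U vs Tip_L: 8
The largest is 8 mismatches, between Tip_U and Tip_L; p = 8/12 = 0.667.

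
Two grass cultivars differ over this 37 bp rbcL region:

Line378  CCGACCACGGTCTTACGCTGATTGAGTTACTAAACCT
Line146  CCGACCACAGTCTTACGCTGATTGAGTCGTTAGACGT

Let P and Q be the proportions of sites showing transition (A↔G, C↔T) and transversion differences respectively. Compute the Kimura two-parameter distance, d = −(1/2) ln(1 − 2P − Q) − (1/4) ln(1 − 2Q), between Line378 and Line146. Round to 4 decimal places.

Mismatches occur at site 9 (G/A, transition), site 28 (T/C, transition), site 29 (A/G, transition), site 30 (C/T, transition), site 33 (A/G, transition), site 36 (C/G, transversion).
Of the 6 differences, 5 transitions and 1 transversion over 37 sites: P = 5/37 = 0.135135, Q = 1/37 = 0.027027.
d = −0.5·ln(0.702703) − 0.25·ln(0.945946) = −0.5·(-0.352821) − 0.25·(-0.055570) = 0.1903.

0.1903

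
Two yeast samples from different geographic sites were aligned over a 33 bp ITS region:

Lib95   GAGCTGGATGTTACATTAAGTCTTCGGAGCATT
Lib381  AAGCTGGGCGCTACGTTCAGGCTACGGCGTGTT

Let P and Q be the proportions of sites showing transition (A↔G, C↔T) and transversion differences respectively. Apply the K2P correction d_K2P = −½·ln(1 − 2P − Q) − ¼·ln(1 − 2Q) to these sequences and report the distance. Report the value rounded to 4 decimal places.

0.4636

Differing sites — 1:G/A (Ti); 8:A/G (Ti); 9:T/C (Ti); 11:T/C (Ti); 15:A/G (Ti); 18:A/C (Tv); 21:T/G (Tv); 24:T/A (Tv); 28:A/C (Tv); 30:C/T (Ti); 31:A/G (Ti).
Of the 11 differences, 7 transitions and 4 transversions over 33 sites: P = 7/33 = 0.212121, Q = 4/33 = 0.121212.
d = −0.5·ln(0.454546) − 0.25·ln(0.757576) = −0.5·(-0.788456) − 0.25·(-0.277631) = 0.4636.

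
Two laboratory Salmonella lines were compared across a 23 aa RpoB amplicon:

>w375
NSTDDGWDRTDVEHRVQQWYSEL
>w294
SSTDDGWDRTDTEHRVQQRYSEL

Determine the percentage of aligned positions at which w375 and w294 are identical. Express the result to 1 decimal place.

87.0%

The sequences differ at positions 1 (N/S), 12 (V/T), 19 (W/R).
20 of the 23 sites match, so the percent identity is 20/23 × 100 = 87.0%.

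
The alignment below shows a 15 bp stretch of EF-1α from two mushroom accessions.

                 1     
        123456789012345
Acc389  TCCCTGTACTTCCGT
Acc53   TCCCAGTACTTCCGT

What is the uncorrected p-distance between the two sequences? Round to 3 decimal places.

0.067

A single mismatch occurs at site 5 (T→A).
There are 1 differences over 15 sites, so p = 1/15 = 0.067.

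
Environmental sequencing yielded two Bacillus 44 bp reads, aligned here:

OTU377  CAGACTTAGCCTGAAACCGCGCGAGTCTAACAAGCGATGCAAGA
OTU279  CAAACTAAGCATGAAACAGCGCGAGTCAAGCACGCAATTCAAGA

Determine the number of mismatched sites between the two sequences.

9

Differing sites — 3:G/A; 7:T/A; 11:C/A; 18:C/A; 28:T/A; 30:A/G; 33:A/C; 36:G/A; 39:G/T.
That gives 9 mismatches out of 44 aligned sites, so the Hamming distance is 9.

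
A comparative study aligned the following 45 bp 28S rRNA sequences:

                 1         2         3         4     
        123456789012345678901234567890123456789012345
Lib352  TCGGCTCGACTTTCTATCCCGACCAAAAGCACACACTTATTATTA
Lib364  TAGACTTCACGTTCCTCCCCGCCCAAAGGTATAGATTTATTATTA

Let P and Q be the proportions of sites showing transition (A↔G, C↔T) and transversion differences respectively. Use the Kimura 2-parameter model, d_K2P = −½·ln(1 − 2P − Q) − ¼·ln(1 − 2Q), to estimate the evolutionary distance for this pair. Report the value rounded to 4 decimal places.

0.4131

Differing sites — 2:C/A (Tv); 4:G/A (Ti); 7:C/T (Ti); 8:G/C (Tv); 11:T/G (Tv); 15:T/C (Ti); 16:A/T (Tv); 17:T/C (Ti); 22:A/C (Tv); 28:A/G (Ti); 30:C/T (Ti); 32:C/T (Ti); 34:C/G (Tv); 36:C/T (Ti).
Of the 14 differences, 8 transitions and 6 transversions over 45 sites: P = 8/45 = 0.177778, Q = 6/45 = 0.133333.
d = −0.5·ln(0.511111) − 0.25·ln(0.733334) = −0.5·(-0.671168) − 0.25·(-0.310154) = 0.4131.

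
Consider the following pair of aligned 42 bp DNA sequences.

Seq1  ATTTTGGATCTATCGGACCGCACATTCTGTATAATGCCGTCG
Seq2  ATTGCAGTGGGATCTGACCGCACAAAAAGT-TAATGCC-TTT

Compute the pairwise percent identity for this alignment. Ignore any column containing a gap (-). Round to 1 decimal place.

65.0%

Excluding the 2 gap columns leaves 40 comparable sites.
Mismatches occur at site 4 (T↔G), site 5 (T↔C), site 6 (G↔A), site 8 (A↔T), site 9 (T↔G), site 10 (C↔G), site 11 (T↔G), site 15 (G↔T), site 25 (T↔A), site 26 (T↔A), site 27 (C↔A), site 28 (T↔A), site 41 (C↔T), site 42 (G↔T).
26 of the 40 comparable sites match, so the percent identity is 26/40 × 100 = 65.0%.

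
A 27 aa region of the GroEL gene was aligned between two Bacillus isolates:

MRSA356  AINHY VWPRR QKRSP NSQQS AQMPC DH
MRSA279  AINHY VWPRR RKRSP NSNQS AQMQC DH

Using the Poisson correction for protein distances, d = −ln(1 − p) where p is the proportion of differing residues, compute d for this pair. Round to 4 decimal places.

0.1178

Mismatches occur at site 11 (Q/R), site 18 (Q/N), site 24 (P/Q).
p = 3/27 = 0.111111.
d = −ln(1 − 0.111111) = −ln(0.888889) = 0.1178.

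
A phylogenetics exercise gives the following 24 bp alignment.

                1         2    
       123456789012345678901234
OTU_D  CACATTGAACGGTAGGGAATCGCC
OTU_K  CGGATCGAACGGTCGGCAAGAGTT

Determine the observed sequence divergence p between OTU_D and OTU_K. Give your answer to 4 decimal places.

0.3750

Mismatches occur at site 2 (A→G), site 3 (C→G), site 6 (T→C), site 14 (A→C), site 17 (G→C), site 20 (T→G), site 21 (C→A), site 23 (C→T), site 24 (C→T).
There are 9 differences over 24 sites, so p = 9/24 = 0.3750.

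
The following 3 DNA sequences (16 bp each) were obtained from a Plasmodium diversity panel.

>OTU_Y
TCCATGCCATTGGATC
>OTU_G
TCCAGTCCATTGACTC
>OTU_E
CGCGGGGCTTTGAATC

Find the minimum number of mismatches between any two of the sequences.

4

Pairwise Hamming distances:
  OTU_Y vs OTU_G: 4
  OTU_Y vs OTU_E: 7
  OTU_G vs OTU_E: 7
The smallest is 4, between OTU_Y and OTU_G.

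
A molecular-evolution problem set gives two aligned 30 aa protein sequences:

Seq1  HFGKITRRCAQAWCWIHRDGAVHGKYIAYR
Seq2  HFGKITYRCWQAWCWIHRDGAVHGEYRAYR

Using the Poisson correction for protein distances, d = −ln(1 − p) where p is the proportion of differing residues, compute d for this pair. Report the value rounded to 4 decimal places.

Mismatches occur at site 7 (R→Y), site 10 (A→W), site 25 (K→E), site 27 (I→R).
p = 4/30 = 0.133333.
d = −ln(1 − 0.133333) = −ln(0.866667) = 0.1431.

0.1431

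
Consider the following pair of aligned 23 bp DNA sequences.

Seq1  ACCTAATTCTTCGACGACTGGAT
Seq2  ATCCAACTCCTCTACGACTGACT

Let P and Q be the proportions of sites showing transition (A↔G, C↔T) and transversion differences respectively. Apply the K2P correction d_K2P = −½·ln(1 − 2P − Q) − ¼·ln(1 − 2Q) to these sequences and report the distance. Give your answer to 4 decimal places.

Mismatches occur at site 2 (C↔T, transition), site 4 (T↔C, transition), site 7 (T↔C, transition), site 10 (T↔C, transition), site 13 (G↔T, transversion), site 21 (G↔A, transition), site 22 (A↔C, transversion).
Of the 7 differences, 5 transitions and 2 transversions over 23 sites: P = 5/23 = 0.217391, Q = 2/23 = 0.086957.
d = −0.5·ln(0.478261) − 0.25·ln(0.826086) = −0.5·(-0.737599) − 0.25·(-0.191056) = 0.4166.

0.4166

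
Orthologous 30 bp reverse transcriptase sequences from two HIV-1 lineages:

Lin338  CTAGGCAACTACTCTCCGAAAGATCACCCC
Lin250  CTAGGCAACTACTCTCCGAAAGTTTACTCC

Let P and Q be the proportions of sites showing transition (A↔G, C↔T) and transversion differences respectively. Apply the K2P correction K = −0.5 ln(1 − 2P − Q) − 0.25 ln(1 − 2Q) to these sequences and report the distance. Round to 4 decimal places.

Differing sites — 23:A/T (Tv); 25:C/T (Ti); 28:C/T (Ti).
Of the 3 differences, 2 transitions and 1 transversion over 30 sites: P = 2/30 = 0.066667, Q = 1/30 = 0.033333.
d = −0.5·ln(0.833333) − 0.25·ln(0.933334) = −0.5·(-0.182322) − 0.25·(-0.068992) = 0.1084.

0.1084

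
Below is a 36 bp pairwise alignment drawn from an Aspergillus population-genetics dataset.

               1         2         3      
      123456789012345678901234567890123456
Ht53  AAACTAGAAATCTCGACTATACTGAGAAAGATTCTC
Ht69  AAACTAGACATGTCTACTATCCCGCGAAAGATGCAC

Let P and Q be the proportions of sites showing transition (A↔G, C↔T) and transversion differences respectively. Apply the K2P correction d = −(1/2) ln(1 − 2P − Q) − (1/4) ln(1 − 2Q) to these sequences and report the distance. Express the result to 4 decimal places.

Mismatches occur at site 9 (A/C, transversion), site 12 (C/G, transversion), site 15 (G/T, transversion), site 21 (A/C, transversion), site 23 (T/C, transition), site 25 (A/C, transversion), site 33 (T/G, transversion), site 35 (T/A, transversion).
Of the 8 differences, 1 transition and 7 transversions over 36 sites: P = 1/36 = 0.027778, Q = 7/36 = 0.194444.
d = −0.5·ln(0.750000) − 0.25·ln(0.611112) = −0.5·(-0.287682) − 0.25·(-0.492475) = 0.2670.

0.2670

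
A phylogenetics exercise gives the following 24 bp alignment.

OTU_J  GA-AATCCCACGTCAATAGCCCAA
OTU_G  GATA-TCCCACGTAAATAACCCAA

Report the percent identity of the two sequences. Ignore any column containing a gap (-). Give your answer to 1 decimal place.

Excluding the 2 gap columns leaves 22 comparable sites.
Differing sites — 14:C/A; 19:G/A.
20 of the 22 comparable sites match, so the percent identity is 20/22 × 100 = 90.9%.

90.9%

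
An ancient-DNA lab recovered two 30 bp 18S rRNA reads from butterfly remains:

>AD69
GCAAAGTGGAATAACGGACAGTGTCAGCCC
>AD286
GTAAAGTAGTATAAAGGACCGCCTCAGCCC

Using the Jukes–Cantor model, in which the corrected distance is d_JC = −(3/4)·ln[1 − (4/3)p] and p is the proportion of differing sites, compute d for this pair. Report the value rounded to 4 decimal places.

Mismatches occur at site 2 (C→T), site 8 (G→A), site 10 (A→T), site 15 (C→A), site 20 (A→C), site 22 (T→C), site 23 (G→C).
p = 7/30 = 0.233333.
d = −0.75 · ln(1 − (4/3)·0.233333) = −0.75 · ln(0.688889) = −0.75 · (-0.372675) = 0.2795.

0.2795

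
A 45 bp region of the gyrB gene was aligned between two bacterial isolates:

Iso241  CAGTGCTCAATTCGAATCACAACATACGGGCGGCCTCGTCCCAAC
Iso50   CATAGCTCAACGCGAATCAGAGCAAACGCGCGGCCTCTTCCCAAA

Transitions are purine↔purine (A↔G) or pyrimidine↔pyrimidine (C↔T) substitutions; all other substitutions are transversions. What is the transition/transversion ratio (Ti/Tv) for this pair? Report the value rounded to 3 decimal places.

0.250

The sequences differ at positions 3 (G/T, transversion), 4 (T/A, transversion), 11 (T/C, transition), 12 (T/G, transversion), 20 (C/G, transversion), 22 (A/G, transition), 25 (T/A, transversion), 29 (G/C, transversion), 38 (G/T, transversion), 45 (C/A, transversion).
Of the 10 differences, 2 transitions and 8 transversions, so Ti/Tv = 2/8 = 0.250.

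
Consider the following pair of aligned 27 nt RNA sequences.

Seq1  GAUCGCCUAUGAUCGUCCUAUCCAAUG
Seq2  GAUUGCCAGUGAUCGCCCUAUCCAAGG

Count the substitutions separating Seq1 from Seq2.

5

Mismatches occur at site 4 (C→U), site 8 (U→A), site 9 (A→G), site 16 (U→C), site 26 (U→G).
That gives 5 mismatches out of 27 aligned sites, so the Hamming distance is 5.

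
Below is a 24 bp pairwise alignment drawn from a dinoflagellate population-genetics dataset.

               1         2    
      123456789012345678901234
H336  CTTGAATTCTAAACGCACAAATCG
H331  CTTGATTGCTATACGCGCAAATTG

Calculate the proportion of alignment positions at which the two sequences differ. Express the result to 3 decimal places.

Differing sites — 6:A/T; 8:T/G; 12:A/T; 17:A/G; 23:C/T.
There are 5 differences over 24 sites, so p = 5/24 = 0.208.

0.208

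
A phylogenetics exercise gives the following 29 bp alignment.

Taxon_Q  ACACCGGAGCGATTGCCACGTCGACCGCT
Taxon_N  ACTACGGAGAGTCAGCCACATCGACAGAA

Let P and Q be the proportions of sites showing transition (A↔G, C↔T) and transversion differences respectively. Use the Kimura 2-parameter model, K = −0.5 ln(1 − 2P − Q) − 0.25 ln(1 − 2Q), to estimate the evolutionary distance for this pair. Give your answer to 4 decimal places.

Differing sites — 3:A/T (Tv); 4:C/A (Tv); 10:C/A (Tv); 12:A/T (Tv); 13:T/C (Ti); 14:T/A (Tv); 20:G/A (Ti); 26:C/A (Tv); 28:C/A (Tv); 29:T/A (Tv).
Of the 10 differences, 2 transitions and 8 transversions over 29 sites: P = 2/29 = 0.068966, Q = 8/29 = 0.275862.
d = −0.5·ln(0.586206) − 0.25·ln(0.448276) = −0.5·(-0.534084) − 0.25·(-0.802346) = 0.4676.

0.4676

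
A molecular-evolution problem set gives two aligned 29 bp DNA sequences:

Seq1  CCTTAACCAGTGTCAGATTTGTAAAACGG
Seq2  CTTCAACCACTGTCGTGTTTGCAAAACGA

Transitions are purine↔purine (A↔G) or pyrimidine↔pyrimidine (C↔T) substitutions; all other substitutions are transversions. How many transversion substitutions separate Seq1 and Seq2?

Differing sites — 2:C/T (Ti); 4:T/C (Ti); 10:G/C (Tv); 15:A/G (Ti); 16:G/T (Tv); 17:A/G (Ti); 22:T/C (Ti); 29:G/A (Ti).
Of the 8 differences, 6 transitions and 2 transversions, so the answer is 2.

2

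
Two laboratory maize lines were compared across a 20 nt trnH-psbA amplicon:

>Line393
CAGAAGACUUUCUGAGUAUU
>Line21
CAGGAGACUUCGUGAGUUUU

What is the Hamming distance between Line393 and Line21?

Mismatches occur at site 4 (A→G), site 11 (U→C), site 12 (C→G), site 18 (A→U).
That gives 4 mismatches out of 20 aligned sites, so the Hamming distance is 4.

4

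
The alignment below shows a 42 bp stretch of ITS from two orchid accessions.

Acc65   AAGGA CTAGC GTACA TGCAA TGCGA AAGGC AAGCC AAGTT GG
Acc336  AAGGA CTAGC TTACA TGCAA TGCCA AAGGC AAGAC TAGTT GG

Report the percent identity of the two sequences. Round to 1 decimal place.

90.5%

Differing sites — 11:G/T; 24:G/C; 34:C/A; 36:A/T.
38 of the 42 sites match, so the percent identity is 38/42 × 100 = 90.5%.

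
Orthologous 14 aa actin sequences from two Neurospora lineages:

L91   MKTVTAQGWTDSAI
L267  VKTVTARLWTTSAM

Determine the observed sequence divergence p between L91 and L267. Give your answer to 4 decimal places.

0.3571

Differing sites — 1:M/V; 7:Q/R; 8:G/L; 11:D/T; 14:I/M.
There are 5 differences over 14 sites, so p = 5/14 = 0.3571.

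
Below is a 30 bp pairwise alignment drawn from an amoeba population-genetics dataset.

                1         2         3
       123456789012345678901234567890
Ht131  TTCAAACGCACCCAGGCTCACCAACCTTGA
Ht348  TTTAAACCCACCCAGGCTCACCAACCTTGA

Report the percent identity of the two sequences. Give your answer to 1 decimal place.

The sequences differ at positions 3 (C/T), 8 (G/C).
28 of the 30 sites match, so the percent identity is 28/30 × 100 = 93.3%.

93.3%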